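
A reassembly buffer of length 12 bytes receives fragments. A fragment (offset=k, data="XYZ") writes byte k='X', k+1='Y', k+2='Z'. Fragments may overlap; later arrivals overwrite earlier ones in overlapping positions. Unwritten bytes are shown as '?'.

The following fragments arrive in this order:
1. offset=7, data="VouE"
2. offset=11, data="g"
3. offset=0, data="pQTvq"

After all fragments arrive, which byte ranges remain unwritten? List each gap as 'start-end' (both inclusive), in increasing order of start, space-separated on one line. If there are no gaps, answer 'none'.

Answer: 5-6

Derivation:
Fragment 1: offset=7 len=4
Fragment 2: offset=11 len=1
Fragment 3: offset=0 len=5
Gaps: 5-6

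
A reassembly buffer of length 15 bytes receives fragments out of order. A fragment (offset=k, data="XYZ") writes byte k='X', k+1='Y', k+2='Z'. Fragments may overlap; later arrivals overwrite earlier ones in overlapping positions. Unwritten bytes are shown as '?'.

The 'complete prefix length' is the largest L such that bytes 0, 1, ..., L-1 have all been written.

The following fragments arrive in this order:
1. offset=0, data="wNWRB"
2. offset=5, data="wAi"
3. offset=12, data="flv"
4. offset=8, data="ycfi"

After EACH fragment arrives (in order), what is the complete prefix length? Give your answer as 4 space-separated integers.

Fragment 1: offset=0 data="wNWRB" -> buffer=wNWRB?????????? -> prefix_len=5
Fragment 2: offset=5 data="wAi" -> buffer=wNWRBwAi??????? -> prefix_len=8
Fragment 3: offset=12 data="flv" -> buffer=wNWRBwAi????flv -> prefix_len=8
Fragment 4: offset=8 data="ycfi" -> buffer=wNWRBwAiycfiflv -> prefix_len=15

Answer: 5 8 8 15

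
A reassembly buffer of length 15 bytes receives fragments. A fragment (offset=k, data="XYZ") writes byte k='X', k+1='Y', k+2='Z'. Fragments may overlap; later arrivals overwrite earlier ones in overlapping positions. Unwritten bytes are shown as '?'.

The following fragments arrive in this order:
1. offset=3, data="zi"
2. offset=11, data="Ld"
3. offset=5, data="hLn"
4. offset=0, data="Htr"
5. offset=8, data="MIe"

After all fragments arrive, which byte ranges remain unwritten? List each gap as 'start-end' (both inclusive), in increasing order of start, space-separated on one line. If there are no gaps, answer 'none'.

Answer: 13-14

Derivation:
Fragment 1: offset=3 len=2
Fragment 2: offset=11 len=2
Fragment 3: offset=5 len=3
Fragment 4: offset=0 len=3
Fragment 5: offset=8 len=3
Gaps: 13-14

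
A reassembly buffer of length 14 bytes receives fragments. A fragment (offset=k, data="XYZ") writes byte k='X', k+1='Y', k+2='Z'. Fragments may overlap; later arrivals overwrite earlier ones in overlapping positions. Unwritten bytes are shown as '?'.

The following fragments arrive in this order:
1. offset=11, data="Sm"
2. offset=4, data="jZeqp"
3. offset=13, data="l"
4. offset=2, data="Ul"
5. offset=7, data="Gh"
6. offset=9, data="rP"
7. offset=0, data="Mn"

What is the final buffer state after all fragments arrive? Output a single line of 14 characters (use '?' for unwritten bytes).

Answer: MnUljZeGhrPSml

Derivation:
Fragment 1: offset=11 data="Sm" -> buffer=???????????Sm?
Fragment 2: offset=4 data="jZeqp" -> buffer=????jZeqp??Sm?
Fragment 3: offset=13 data="l" -> buffer=????jZeqp??Sml
Fragment 4: offset=2 data="Ul" -> buffer=??UljZeqp??Sml
Fragment 5: offset=7 data="Gh" -> buffer=??UljZeGh??Sml
Fragment 6: offset=9 data="rP" -> buffer=??UljZeGhrPSml
Fragment 7: offset=0 data="Mn" -> buffer=MnUljZeGhrPSml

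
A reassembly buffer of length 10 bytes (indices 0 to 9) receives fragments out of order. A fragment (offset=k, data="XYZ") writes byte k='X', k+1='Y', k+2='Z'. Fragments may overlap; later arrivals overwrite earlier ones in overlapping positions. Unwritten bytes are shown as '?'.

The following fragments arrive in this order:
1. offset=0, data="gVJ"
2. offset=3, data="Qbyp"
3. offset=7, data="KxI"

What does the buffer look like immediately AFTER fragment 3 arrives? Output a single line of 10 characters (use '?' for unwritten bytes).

Fragment 1: offset=0 data="gVJ" -> buffer=gVJ???????
Fragment 2: offset=3 data="Qbyp" -> buffer=gVJQbyp???
Fragment 3: offset=7 data="KxI" -> buffer=gVJQbypKxI

Answer: gVJQbypKxI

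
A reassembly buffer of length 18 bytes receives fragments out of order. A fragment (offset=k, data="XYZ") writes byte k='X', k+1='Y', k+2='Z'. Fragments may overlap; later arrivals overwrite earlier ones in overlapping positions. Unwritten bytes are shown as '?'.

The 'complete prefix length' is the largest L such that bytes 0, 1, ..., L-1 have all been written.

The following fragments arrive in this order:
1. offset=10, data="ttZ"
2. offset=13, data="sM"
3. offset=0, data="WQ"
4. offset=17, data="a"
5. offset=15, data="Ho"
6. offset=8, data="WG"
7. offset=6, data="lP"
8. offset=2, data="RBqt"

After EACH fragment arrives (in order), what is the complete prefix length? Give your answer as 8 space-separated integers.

Answer: 0 0 2 2 2 2 2 18

Derivation:
Fragment 1: offset=10 data="ttZ" -> buffer=??????????ttZ????? -> prefix_len=0
Fragment 2: offset=13 data="sM" -> buffer=??????????ttZsM??? -> prefix_len=0
Fragment 3: offset=0 data="WQ" -> buffer=WQ????????ttZsM??? -> prefix_len=2
Fragment 4: offset=17 data="a" -> buffer=WQ????????ttZsM??a -> prefix_len=2
Fragment 5: offset=15 data="Ho" -> buffer=WQ????????ttZsMHoa -> prefix_len=2
Fragment 6: offset=8 data="WG" -> buffer=WQ??????WGttZsMHoa -> prefix_len=2
Fragment 7: offset=6 data="lP" -> buffer=WQ????lPWGttZsMHoa -> prefix_len=2
Fragment 8: offset=2 data="RBqt" -> buffer=WQRBqtlPWGttZsMHoa -> prefix_len=18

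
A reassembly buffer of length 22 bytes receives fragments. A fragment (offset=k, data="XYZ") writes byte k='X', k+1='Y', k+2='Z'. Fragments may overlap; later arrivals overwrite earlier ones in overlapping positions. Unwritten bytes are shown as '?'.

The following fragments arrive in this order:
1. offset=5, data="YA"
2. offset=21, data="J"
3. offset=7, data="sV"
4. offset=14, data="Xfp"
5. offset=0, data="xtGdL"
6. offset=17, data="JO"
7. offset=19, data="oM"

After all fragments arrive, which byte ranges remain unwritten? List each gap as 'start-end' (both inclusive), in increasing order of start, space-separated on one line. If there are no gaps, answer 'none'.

Answer: 9-13

Derivation:
Fragment 1: offset=5 len=2
Fragment 2: offset=21 len=1
Fragment 3: offset=7 len=2
Fragment 4: offset=14 len=3
Fragment 5: offset=0 len=5
Fragment 6: offset=17 len=2
Fragment 7: offset=19 len=2
Gaps: 9-13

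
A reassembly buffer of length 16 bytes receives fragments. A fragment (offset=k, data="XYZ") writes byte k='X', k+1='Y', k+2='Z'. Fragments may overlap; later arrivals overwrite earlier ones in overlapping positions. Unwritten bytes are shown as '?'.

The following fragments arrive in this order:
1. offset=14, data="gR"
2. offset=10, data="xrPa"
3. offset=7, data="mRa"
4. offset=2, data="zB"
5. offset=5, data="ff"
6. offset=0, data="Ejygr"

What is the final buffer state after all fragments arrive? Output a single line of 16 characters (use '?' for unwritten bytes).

Answer: EjygrffmRaxrPagR

Derivation:
Fragment 1: offset=14 data="gR" -> buffer=??????????????gR
Fragment 2: offset=10 data="xrPa" -> buffer=??????????xrPagR
Fragment 3: offset=7 data="mRa" -> buffer=???????mRaxrPagR
Fragment 4: offset=2 data="zB" -> buffer=??zB???mRaxrPagR
Fragment 5: offset=5 data="ff" -> buffer=??zB?ffmRaxrPagR
Fragment 6: offset=0 data="Ejygr" -> buffer=EjygrffmRaxrPagR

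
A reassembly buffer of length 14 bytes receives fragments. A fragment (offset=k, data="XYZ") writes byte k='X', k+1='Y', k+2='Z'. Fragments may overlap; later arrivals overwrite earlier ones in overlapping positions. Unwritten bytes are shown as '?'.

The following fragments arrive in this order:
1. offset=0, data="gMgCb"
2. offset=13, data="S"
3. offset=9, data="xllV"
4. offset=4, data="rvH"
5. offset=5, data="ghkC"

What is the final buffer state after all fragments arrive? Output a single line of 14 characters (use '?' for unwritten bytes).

Answer: gMgCrghkCxllVS

Derivation:
Fragment 1: offset=0 data="gMgCb" -> buffer=gMgCb?????????
Fragment 2: offset=13 data="S" -> buffer=gMgCb????????S
Fragment 3: offset=9 data="xllV" -> buffer=gMgCb????xllVS
Fragment 4: offset=4 data="rvH" -> buffer=gMgCrvH??xllVS
Fragment 5: offset=5 data="ghkC" -> buffer=gMgCrghkCxllVS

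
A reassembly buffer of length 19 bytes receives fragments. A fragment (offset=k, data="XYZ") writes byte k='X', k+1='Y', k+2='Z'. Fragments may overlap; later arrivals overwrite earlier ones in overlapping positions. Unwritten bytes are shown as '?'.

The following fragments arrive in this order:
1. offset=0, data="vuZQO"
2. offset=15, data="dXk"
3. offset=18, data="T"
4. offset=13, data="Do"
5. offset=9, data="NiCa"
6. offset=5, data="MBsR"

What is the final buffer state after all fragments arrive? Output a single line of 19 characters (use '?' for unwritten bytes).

Answer: vuZQOMBsRNiCaDodXkT

Derivation:
Fragment 1: offset=0 data="vuZQO" -> buffer=vuZQO??????????????
Fragment 2: offset=15 data="dXk" -> buffer=vuZQO??????????dXk?
Fragment 3: offset=18 data="T" -> buffer=vuZQO??????????dXkT
Fragment 4: offset=13 data="Do" -> buffer=vuZQO????????DodXkT
Fragment 5: offset=9 data="NiCa" -> buffer=vuZQO????NiCaDodXkT
Fragment 6: offset=5 data="MBsR" -> buffer=vuZQOMBsRNiCaDodXkT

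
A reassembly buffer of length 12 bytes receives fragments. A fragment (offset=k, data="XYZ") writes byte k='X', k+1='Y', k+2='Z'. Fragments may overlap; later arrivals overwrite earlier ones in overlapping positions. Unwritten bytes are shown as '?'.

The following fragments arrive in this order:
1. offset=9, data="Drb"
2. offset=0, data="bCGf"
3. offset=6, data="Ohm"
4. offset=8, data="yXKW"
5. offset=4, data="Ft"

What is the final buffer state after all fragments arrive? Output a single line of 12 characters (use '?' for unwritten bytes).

Fragment 1: offset=9 data="Drb" -> buffer=?????????Drb
Fragment 2: offset=0 data="bCGf" -> buffer=bCGf?????Drb
Fragment 3: offset=6 data="Ohm" -> buffer=bCGf??OhmDrb
Fragment 4: offset=8 data="yXKW" -> buffer=bCGf??OhyXKW
Fragment 5: offset=4 data="Ft" -> buffer=bCGfFtOhyXKW

Answer: bCGfFtOhyXKW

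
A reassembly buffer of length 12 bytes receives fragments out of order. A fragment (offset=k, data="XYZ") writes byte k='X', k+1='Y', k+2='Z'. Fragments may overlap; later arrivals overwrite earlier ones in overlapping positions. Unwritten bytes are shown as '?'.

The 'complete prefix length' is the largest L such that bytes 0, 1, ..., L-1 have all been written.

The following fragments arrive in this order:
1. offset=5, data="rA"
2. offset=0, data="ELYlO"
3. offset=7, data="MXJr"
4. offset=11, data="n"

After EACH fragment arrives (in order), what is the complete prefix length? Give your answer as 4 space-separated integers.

Answer: 0 7 11 12

Derivation:
Fragment 1: offset=5 data="rA" -> buffer=?????rA????? -> prefix_len=0
Fragment 2: offset=0 data="ELYlO" -> buffer=ELYlOrA????? -> prefix_len=7
Fragment 3: offset=7 data="MXJr" -> buffer=ELYlOrAMXJr? -> prefix_len=11
Fragment 4: offset=11 data="n" -> buffer=ELYlOrAMXJrn -> prefix_len=12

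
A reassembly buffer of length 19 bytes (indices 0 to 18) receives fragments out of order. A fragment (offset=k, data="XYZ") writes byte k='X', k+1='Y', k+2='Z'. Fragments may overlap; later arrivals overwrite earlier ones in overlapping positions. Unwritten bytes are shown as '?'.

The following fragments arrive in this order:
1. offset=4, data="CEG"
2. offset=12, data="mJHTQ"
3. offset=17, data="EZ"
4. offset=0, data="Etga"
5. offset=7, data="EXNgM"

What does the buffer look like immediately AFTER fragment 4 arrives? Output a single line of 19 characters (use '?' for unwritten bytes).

Fragment 1: offset=4 data="CEG" -> buffer=????CEG????????????
Fragment 2: offset=12 data="mJHTQ" -> buffer=????CEG?????mJHTQ??
Fragment 3: offset=17 data="EZ" -> buffer=????CEG?????mJHTQEZ
Fragment 4: offset=0 data="Etga" -> buffer=EtgaCEG?????mJHTQEZ

Answer: EtgaCEG?????mJHTQEZ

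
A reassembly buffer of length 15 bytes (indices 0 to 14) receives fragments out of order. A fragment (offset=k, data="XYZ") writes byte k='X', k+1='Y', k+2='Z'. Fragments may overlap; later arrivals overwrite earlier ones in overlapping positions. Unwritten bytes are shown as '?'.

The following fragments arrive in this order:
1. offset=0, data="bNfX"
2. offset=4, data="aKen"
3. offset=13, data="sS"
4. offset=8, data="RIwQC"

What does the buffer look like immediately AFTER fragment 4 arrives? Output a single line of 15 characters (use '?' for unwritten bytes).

Answer: bNfXaKenRIwQCsS

Derivation:
Fragment 1: offset=0 data="bNfX" -> buffer=bNfX???????????
Fragment 2: offset=4 data="aKen" -> buffer=bNfXaKen???????
Fragment 3: offset=13 data="sS" -> buffer=bNfXaKen?????sS
Fragment 4: offset=8 data="RIwQC" -> buffer=bNfXaKenRIwQCsS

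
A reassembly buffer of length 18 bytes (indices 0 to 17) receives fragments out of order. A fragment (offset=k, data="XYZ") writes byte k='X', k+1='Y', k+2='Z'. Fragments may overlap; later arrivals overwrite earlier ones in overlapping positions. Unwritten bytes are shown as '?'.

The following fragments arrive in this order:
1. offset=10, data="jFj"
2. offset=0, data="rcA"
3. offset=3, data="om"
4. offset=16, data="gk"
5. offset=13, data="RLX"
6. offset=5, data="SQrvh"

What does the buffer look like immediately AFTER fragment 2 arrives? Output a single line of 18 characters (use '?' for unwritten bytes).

Fragment 1: offset=10 data="jFj" -> buffer=??????????jFj?????
Fragment 2: offset=0 data="rcA" -> buffer=rcA???????jFj?????

Answer: rcA???????jFj?????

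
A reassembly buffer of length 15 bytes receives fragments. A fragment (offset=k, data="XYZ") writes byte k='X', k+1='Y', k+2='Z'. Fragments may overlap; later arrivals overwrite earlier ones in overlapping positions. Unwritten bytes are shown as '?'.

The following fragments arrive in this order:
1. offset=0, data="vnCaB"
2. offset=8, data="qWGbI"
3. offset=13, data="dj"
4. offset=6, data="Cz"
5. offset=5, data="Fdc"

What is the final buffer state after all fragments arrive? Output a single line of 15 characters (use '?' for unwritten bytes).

Fragment 1: offset=0 data="vnCaB" -> buffer=vnCaB??????????
Fragment 2: offset=8 data="qWGbI" -> buffer=vnCaB???qWGbI??
Fragment 3: offset=13 data="dj" -> buffer=vnCaB???qWGbIdj
Fragment 4: offset=6 data="Cz" -> buffer=vnCaB?CzqWGbIdj
Fragment 5: offset=5 data="Fdc" -> buffer=vnCaBFdcqWGbIdj

Answer: vnCaBFdcqWGbIdj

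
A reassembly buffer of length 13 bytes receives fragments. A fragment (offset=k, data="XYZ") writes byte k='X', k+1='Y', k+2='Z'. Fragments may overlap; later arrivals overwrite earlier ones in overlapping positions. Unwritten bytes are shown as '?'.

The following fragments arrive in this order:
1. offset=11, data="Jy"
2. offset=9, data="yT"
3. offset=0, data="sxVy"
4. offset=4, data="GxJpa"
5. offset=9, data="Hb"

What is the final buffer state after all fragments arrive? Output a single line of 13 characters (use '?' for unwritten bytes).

Fragment 1: offset=11 data="Jy" -> buffer=???????????Jy
Fragment 2: offset=9 data="yT" -> buffer=?????????yTJy
Fragment 3: offset=0 data="sxVy" -> buffer=sxVy?????yTJy
Fragment 4: offset=4 data="GxJpa" -> buffer=sxVyGxJpayTJy
Fragment 5: offset=9 data="Hb" -> buffer=sxVyGxJpaHbJy

Answer: sxVyGxJpaHbJy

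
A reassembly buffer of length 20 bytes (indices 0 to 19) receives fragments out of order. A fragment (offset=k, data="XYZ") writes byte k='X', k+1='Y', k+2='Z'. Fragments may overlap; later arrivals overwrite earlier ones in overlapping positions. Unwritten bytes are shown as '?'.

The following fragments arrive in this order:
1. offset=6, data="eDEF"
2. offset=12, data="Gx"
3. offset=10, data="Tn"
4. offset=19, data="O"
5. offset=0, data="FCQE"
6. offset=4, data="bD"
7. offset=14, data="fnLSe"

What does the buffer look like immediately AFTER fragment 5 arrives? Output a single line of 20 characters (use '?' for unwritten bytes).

Fragment 1: offset=6 data="eDEF" -> buffer=??????eDEF??????????
Fragment 2: offset=12 data="Gx" -> buffer=??????eDEF??Gx??????
Fragment 3: offset=10 data="Tn" -> buffer=??????eDEFTnGx??????
Fragment 4: offset=19 data="O" -> buffer=??????eDEFTnGx?????O
Fragment 5: offset=0 data="FCQE" -> buffer=FCQE??eDEFTnGx?????O

Answer: FCQE??eDEFTnGx?????O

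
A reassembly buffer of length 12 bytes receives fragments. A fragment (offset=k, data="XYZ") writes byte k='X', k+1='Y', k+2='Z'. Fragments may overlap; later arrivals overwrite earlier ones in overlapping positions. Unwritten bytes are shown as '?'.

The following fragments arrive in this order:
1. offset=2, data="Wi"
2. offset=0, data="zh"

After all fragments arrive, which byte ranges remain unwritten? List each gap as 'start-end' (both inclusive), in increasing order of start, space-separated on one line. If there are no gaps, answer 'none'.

Fragment 1: offset=2 len=2
Fragment 2: offset=0 len=2
Gaps: 4-11

Answer: 4-11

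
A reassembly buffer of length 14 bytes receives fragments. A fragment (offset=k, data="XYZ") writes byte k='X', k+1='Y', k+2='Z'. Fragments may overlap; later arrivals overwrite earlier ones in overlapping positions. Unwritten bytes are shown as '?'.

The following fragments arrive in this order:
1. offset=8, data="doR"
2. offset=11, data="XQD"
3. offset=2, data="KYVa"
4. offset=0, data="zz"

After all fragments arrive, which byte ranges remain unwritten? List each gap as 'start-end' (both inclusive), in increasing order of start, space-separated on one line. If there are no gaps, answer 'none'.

Fragment 1: offset=8 len=3
Fragment 2: offset=11 len=3
Fragment 3: offset=2 len=4
Fragment 4: offset=0 len=2
Gaps: 6-7

Answer: 6-7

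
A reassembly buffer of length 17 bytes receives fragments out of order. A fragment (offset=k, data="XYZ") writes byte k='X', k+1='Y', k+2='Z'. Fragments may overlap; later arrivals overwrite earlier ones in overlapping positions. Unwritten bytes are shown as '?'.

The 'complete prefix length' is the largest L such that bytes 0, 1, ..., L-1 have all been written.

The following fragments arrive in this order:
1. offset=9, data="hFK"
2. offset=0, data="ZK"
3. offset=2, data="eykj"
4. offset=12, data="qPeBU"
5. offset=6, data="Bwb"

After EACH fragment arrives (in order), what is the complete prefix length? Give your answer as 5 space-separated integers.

Answer: 0 2 6 6 17

Derivation:
Fragment 1: offset=9 data="hFK" -> buffer=?????????hFK????? -> prefix_len=0
Fragment 2: offset=0 data="ZK" -> buffer=ZK???????hFK????? -> prefix_len=2
Fragment 3: offset=2 data="eykj" -> buffer=ZKeykj???hFK????? -> prefix_len=6
Fragment 4: offset=12 data="qPeBU" -> buffer=ZKeykj???hFKqPeBU -> prefix_len=6
Fragment 5: offset=6 data="Bwb" -> buffer=ZKeykjBwbhFKqPeBU -> prefix_len=17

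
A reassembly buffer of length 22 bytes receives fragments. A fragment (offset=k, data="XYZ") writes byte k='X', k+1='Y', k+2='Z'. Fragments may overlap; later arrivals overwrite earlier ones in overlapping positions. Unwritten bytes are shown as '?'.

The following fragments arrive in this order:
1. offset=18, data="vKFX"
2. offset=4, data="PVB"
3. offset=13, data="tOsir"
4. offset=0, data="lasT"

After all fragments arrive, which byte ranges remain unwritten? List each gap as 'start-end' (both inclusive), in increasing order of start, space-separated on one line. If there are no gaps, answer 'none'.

Fragment 1: offset=18 len=4
Fragment 2: offset=4 len=3
Fragment 3: offset=13 len=5
Fragment 4: offset=0 len=4
Gaps: 7-12

Answer: 7-12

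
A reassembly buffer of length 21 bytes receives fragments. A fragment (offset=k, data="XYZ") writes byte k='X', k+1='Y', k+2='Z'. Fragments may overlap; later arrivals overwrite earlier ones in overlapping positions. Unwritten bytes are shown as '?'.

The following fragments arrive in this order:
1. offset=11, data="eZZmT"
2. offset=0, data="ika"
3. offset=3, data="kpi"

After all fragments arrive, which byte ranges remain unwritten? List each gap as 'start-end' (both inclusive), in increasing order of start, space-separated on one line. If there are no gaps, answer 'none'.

Answer: 6-10 16-20

Derivation:
Fragment 1: offset=11 len=5
Fragment 2: offset=0 len=3
Fragment 3: offset=3 len=3
Gaps: 6-10 16-20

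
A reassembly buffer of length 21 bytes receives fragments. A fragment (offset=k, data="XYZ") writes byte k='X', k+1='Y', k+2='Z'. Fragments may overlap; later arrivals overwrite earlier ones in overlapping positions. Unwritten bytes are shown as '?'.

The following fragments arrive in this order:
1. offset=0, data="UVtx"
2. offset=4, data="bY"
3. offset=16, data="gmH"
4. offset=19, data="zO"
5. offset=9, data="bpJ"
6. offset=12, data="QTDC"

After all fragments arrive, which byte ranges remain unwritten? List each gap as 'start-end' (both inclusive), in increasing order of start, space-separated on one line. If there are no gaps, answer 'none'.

Fragment 1: offset=0 len=4
Fragment 2: offset=4 len=2
Fragment 3: offset=16 len=3
Fragment 4: offset=19 len=2
Fragment 5: offset=9 len=3
Fragment 6: offset=12 len=4
Gaps: 6-8

Answer: 6-8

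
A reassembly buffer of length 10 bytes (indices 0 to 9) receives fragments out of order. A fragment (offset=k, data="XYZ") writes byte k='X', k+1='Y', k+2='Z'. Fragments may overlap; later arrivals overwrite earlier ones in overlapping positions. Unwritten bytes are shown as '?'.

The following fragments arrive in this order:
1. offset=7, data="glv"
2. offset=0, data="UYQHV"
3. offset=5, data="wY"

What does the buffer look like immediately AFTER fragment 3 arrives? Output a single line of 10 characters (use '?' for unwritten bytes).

Fragment 1: offset=7 data="glv" -> buffer=???????glv
Fragment 2: offset=0 data="UYQHV" -> buffer=UYQHV??glv
Fragment 3: offset=5 data="wY" -> buffer=UYQHVwYglv

Answer: UYQHVwYglv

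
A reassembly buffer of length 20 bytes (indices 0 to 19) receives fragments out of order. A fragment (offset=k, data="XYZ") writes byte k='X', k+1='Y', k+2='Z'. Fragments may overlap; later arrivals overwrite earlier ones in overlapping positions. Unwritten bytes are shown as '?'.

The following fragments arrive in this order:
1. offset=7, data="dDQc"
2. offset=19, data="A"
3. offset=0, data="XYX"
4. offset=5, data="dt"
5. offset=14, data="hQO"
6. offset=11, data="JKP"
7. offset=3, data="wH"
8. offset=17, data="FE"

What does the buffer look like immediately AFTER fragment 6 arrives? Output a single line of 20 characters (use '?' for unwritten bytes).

Answer: XYX??dtdDQcJKPhQO??A

Derivation:
Fragment 1: offset=7 data="dDQc" -> buffer=???????dDQc?????????
Fragment 2: offset=19 data="A" -> buffer=???????dDQc????????A
Fragment 3: offset=0 data="XYX" -> buffer=XYX????dDQc????????A
Fragment 4: offset=5 data="dt" -> buffer=XYX??dtdDQc????????A
Fragment 5: offset=14 data="hQO" -> buffer=XYX??dtdDQc???hQO??A
Fragment 6: offset=11 data="JKP" -> buffer=XYX??dtdDQcJKPhQO??A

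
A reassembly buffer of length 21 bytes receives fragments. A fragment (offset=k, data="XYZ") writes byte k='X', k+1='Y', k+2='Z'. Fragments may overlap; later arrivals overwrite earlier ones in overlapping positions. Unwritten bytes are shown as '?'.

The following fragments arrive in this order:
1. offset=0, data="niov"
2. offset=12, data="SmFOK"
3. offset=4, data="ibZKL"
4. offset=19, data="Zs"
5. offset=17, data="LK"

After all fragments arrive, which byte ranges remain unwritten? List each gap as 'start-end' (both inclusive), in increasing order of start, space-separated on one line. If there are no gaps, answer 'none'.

Answer: 9-11

Derivation:
Fragment 1: offset=0 len=4
Fragment 2: offset=12 len=5
Fragment 3: offset=4 len=5
Fragment 4: offset=19 len=2
Fragment 5: offset=17 len=2
Gaps: 9-11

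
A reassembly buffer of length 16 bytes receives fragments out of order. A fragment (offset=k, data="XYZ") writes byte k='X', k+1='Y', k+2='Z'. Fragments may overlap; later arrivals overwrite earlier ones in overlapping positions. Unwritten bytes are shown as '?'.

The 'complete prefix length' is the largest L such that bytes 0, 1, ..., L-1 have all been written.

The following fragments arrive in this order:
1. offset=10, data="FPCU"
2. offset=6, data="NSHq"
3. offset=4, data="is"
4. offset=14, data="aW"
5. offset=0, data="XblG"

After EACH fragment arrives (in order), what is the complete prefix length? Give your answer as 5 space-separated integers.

Fragment 1: offset=10 data="FPCU" -> buffer=??????????FPCU?? -> prefix_len=0
Fragment 2: offset=6 data="NSHq" -> buffer=??????NSHqFPCU?? -> prefix_len=0
Fragment 3: offset=4 data="is" -> buffer=????isNSHqFPCU?? -> prefix_len=0
Fragment 4: offset=14 data="aW" -> buffer=????isNSHqFPCUaW -> prefix_len=0
Fragment 5: offset=0 data="XblG" -> buffer=XblGisNSHqFPCUaW -> prefix_len=16

Answer: 0 0 0 0 16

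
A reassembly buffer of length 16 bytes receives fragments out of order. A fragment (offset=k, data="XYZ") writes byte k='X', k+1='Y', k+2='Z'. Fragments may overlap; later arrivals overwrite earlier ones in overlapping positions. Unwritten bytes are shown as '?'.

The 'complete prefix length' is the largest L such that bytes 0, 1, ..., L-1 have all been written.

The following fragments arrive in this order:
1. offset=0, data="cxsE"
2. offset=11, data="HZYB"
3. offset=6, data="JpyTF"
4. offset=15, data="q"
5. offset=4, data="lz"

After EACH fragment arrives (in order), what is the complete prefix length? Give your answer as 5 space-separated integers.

Fragment 1: offset=0 data="cxsE" -> buffer=cxsE???????????? -> prefix_len=4
Fragment 2: offset=11 data="HZYB" -> buffer=cxsE???????HZYB? -> prefix_len=4
Fragment 3: offset=6 data="JpyTF" -> buffer=cxsE??JpyTFHZYB? -> prefix_len=4
Fragment 4: offset=15 data="q" -> buffer=cxsE??JpyTFHZYBq -> prefix_len=4
Fragment 5: offset=4 data="lz" -> buffer=cxsElzJpyTFHZYBq -> prefix_len=16

Answer: 4 4 4 4 16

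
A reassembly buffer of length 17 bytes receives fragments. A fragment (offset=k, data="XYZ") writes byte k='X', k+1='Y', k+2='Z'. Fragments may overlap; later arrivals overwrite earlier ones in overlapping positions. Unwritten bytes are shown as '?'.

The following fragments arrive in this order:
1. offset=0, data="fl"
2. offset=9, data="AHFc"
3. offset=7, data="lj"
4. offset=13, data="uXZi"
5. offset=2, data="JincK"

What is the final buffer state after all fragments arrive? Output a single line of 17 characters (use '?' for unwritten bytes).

Answer: flJincKljAHFcuXZi

Derivation:
Fragment 1: offset=0 data="fl" -> buffer=fl???????????????
Fragment 2: offset=9 data="AHFc" -> buffer=fl???????AHFc????
Fragment 3: offset=7 data="lj" -> buffer=fl?????ljAHFc????
Fragment 4: offset=13 data="uXZi" -> buffer=fl?????ljAHFcuXZi
Fragment 5: offset=2 data="JincK" -> buffer=flJincKljAHFcuXZi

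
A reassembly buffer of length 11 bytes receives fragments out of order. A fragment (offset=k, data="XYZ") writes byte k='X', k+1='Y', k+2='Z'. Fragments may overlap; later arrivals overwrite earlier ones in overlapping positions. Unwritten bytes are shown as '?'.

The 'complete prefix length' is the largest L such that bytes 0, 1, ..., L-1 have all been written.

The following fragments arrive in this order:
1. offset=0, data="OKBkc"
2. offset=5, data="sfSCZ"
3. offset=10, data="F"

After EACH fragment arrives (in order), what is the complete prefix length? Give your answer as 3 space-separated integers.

Fragment 1: offset=0 data="OKBkc" -> buffer=OKBkc?????? -> prefix_len=5
Fragment 2: offset=5 data="sfSCZ" -> buffer=OKBkcsfSCZ? -> prefix_len=10
Fragment 3: offset=10 data="F" -> buffer=OKBkcsfSCZF -> prefix_len=11

Answer: 5 10 11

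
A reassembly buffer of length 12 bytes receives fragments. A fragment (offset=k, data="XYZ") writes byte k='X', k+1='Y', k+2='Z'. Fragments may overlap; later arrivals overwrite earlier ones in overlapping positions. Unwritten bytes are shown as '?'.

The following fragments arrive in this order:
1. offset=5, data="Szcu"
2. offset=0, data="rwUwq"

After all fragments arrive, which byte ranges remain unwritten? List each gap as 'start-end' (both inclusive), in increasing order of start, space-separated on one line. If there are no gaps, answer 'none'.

Fragment 1: offset=5 len=4
Fragment 2: offset=0 len=5
Gaps: 9-11

Answer: 9-11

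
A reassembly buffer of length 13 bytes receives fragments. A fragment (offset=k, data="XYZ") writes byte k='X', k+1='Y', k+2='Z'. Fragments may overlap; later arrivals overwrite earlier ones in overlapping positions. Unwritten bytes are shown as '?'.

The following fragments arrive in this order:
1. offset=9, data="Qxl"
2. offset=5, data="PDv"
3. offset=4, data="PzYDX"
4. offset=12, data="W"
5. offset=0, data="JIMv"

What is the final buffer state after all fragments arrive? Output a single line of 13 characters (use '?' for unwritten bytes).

Answer: JIMvPzYDXQxlW

Derivation:
Fragment 1: offset=9 data="Qxl" -> buffer=?????????Qxl?
Fragment 2: offset=5 data="PDv" -> buffer=?????PDv?Qxl?
Fragment 3: offset=4 data="PzYDX" -> buffer=????PzYDXQxl?
Fragment 4: offset=12 data="W" -> buffer=????PzYDXQxlW
Fragment 5: offset=0 data="JIMv" -> buffer=JIMvPzYDXQxlW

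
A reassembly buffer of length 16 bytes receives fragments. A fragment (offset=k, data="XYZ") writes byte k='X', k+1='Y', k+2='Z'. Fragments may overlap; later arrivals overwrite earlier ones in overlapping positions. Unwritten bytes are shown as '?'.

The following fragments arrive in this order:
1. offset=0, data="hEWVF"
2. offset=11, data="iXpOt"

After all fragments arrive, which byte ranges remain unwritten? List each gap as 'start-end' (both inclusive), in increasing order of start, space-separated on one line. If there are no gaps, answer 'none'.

Answer: 5-10

Derivation:
Fragment 1: offset=0 len=5
Fragment 2: offset=11 len=5
Gaps: 5-10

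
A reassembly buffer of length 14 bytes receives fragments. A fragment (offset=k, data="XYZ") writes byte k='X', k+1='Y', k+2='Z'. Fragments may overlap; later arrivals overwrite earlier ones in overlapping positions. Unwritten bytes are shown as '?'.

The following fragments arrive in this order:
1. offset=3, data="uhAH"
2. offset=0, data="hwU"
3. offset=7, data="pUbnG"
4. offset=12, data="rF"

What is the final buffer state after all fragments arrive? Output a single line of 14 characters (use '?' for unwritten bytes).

Answer: hwUuhAHpUbnGrF

Derivation:
Fragment 1: offset=3 data="uhAH" -> buffer=???uhAH???????
Fragment 2: offset=0 data="hwU" -> buffer=hwUuhAH???????
Fragment 3: offset=7 data="pUbnG" -> buffer=hwUuhAHpUbnG??
Fragment 4: offset=12 data="rF" -> buffer=hwUuhAHpUbnGrF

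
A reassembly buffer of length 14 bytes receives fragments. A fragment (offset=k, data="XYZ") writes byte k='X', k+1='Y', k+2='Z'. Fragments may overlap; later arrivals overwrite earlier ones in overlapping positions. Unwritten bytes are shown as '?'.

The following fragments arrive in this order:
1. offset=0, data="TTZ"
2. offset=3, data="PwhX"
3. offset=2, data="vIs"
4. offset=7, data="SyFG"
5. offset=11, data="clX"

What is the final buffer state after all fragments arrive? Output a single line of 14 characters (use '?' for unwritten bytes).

Fragment 1: offset=0 data="TTZ" -> buffer=TTZ???????????
Fragment 2: offset=3 data="PwhX" -> buffer=TTZPwhX???????
Fragment 3: offset=2 data="vIs" -> buffer=TTvIshX???????
Fragment 4: offset=7 data="SyFG" -> buffer=TTvIshXSyFG???
Fragment 5: offset=11 data="clX" -> buffer=TTvIshXSyFGclX

Answer: TTvIshXSyFGclX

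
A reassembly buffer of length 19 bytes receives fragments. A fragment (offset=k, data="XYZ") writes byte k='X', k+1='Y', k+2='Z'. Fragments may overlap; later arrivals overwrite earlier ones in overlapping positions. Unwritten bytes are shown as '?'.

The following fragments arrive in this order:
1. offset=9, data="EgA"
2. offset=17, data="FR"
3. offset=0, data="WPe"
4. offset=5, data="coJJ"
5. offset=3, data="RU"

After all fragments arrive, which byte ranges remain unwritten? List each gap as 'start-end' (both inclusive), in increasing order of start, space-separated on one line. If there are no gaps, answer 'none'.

Answer: 12-16

Derivation:
Fragment 1: offset=9 len=3
Fragment 2: offset=17 len=2
Fragment 3: offset=0 len=3
Fragment 4: offset=5 len=4
Fragment 5: offset=3 len=2
Gaps: 12-16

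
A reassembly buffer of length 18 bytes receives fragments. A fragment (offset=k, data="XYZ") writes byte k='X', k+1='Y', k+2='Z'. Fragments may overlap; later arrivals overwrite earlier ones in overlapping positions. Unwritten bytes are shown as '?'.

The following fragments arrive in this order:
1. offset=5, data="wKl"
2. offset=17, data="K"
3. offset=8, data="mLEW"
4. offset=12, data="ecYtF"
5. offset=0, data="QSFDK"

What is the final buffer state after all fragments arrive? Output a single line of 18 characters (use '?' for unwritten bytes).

Fragment 1: offset=5 data="wKl" -> buffer=?????wKl??????????
Fragment 2: offset=17 data="K" -> buffer=?????wKl?????????K
Fragment 3: offset=8 data="mLEW" -> buffer=?????wKlmLEW?????K
Fragment 4: offset=12 data="ecYtF" -> buffer=?????wKlmLEWecYtFK
Fragment 5: offset=0 data="QSFDK" -> buffer=QSFDKwKlmLEWecYtFK

Answer: QSFDKwKlmLEWecYtFK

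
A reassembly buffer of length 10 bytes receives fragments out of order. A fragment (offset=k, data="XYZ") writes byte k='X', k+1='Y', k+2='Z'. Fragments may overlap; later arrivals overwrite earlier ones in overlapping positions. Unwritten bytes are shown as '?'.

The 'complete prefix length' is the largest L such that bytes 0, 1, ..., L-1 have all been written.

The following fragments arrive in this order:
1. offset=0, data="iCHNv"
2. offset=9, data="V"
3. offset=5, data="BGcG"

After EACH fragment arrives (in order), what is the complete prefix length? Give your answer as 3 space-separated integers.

Fragment 1: offset=0 data="iCHNv" -> buffer=iCHNv????? -> prefix_len=5
Fragment 2: offset=9 data="V" -> buffer=iCHNv????V -> prefix_len=5
Fragment 3: offset=5 data="BGcG" -> buffer=iCHNvBGcGV -> prefix_len=10

Answer: 5 5 10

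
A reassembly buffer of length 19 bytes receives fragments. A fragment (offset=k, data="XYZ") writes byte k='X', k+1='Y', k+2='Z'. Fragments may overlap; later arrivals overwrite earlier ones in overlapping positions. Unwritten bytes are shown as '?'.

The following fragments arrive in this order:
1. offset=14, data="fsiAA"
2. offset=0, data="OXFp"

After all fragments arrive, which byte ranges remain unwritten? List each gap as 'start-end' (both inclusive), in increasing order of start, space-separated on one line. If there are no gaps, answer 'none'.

Answer: 4-13

Derivation:
Fragment 1: offset=14 len=5
Fragment 2: offset=0 len=4
Gaps: 4-13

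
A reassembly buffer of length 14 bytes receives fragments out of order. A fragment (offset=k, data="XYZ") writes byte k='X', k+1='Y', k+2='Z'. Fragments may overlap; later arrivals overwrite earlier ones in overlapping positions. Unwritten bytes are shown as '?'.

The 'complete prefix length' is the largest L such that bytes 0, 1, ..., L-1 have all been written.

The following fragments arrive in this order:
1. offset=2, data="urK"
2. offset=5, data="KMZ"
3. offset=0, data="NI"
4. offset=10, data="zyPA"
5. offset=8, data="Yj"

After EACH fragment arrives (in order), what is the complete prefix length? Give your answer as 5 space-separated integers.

Answer: 0 0 8 8 14

Derivation:
Fragment 1: offset=2 data="urK" -> buffer=??urK????????? -> prefix_len=0
Fragment 2: offset=5 data="KMZ" -> buffer=??urKKMZ?????? -> prefix_len=0
Fragment 3: offset=0 data="NI" -> buffer=NIurKKMZ?????? -> prefix_len=8
Fragment 4: offset=10 data="zyPA" -> buffer=NIurKKMZ??zyPA -> prefix_len=8
Fragment 5: offset=8 data="Yj" -> buffer=NIurKKMZYjzyPA -> prefix_len=14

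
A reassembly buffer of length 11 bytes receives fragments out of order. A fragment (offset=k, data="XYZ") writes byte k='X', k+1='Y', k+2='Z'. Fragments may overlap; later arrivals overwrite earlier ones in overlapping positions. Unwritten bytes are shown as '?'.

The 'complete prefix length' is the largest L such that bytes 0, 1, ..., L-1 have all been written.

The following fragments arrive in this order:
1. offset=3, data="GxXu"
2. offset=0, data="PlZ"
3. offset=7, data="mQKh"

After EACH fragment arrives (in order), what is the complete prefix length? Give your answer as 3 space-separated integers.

Fragment 1: offset=3 data="GxXu" -> buffer=???GxXu???? -> prefix_len=0
Fragment 2: offset=0 data="PlZ" -> buffer=PlZGxXu???? -> prefix_len=7
Fragment 3: offset=7 data="mQKh" -> buffer=PlZGxXumQKh -> prefix_len=11

Answer: 0 7 11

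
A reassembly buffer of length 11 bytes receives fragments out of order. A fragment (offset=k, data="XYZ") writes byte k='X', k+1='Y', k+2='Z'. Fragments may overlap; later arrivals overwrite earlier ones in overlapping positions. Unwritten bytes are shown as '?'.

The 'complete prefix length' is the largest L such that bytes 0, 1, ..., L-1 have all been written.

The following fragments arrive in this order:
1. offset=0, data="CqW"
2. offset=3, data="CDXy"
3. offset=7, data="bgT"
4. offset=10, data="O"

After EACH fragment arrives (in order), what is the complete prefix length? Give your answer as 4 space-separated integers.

Answer: 3 7 10 11

Derivation:
Fragment 1: offset=0 data="CqW" -> buffer=CqW???????? -> prefix_len=3
Fragment 2: offset=3 data="CDXy" -> buffer=CqWCDXy???? -> prefix_len=7
Fragment 3: offset=7 data="bgT" -> buffer=CqWCDXybgT? -> prefix_len=10
Fragment 4: offset=10 data="O" -> buffer=CqWCDXybgTO -> prefix_len=11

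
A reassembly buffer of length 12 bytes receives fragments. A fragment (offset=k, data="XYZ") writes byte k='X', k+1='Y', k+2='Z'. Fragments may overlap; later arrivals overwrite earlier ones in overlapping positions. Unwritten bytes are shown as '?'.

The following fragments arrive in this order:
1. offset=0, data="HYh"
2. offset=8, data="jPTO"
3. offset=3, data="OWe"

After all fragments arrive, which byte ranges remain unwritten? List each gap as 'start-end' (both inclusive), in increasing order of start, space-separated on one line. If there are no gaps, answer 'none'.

Answer: 6-7

Derivation:
Fragment 1: offset=0 len=3
Fragment 2: offset=8 len=4
Fragment 3: offset=3 len=3
Gaps: 6-7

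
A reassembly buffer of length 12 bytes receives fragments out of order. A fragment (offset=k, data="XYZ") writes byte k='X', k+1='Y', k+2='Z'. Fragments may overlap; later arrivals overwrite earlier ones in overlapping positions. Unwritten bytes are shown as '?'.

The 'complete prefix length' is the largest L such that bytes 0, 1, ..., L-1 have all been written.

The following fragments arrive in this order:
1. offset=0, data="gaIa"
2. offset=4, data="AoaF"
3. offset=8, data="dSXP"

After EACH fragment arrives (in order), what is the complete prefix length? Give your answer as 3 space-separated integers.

Fragment 1: offset=0 data="gaIa" -> buffer=gaIa???????? -> prefix_len=4
Fragment 2: offset=4 data="AoaF" -> buffer=gaIaAoaF???? -> prefix_len=8
Fragment 3: offset=8 data="dSXP" -> buffer=gaIaAoaFdSXP -> prefix_len=12

Answer: 4 8 12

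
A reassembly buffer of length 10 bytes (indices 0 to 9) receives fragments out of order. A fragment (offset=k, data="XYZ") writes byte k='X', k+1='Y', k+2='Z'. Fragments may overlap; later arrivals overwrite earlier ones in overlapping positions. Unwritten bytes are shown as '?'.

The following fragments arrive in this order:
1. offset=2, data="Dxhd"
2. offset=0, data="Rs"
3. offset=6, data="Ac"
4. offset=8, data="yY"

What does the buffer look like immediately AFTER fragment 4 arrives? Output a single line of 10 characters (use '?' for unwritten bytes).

Fragment 1: offset=2 data="Dxhd" -> buffer=??Dxhd????
Fragment 2: offset=0 data="Rs" -> buffer=RsDxhd????
Fragment 3: offset=6 data="Ac" -> buffer=RsDxhdAc??
Fragment 4: offset=8 data="yY" -> buffer=RsDxhdAcyY

Answer: RsDxhdAcyY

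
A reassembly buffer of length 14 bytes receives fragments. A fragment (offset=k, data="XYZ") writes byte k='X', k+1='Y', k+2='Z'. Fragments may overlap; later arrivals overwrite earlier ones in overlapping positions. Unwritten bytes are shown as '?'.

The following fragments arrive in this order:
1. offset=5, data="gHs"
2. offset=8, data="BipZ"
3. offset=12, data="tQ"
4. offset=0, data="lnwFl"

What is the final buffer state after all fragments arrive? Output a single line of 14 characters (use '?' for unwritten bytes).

Fragment 1: offset=5 data="gHs" -> buffer=?????gHs??????
Fragment 2: offset=8 data="BipZ" -> buffer=?????gHsBipZ??
Fragment 3: offset=12 data="tQ" -> buffer=?????gHsBipZtQ
Fragment 4: offset=0 data="lnwFl" -> buffer=lnwFlgHsBipZtQ

Answer: lnwFlgHsBipZtQ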